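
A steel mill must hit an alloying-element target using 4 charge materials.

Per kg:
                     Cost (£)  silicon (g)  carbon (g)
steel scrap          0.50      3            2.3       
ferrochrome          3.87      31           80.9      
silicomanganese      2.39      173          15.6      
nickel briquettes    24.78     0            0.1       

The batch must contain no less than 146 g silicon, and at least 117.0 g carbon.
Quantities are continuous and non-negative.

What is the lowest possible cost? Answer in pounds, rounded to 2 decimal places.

£6.59

Let x1 = kg of steel scrap, x2 = kg of ferrochrome, x3 = kg of silicomanganese, x4 = kg of nickel briquettes.
min 0.5x1 + 3.87x2 + 2.39x3 + 24.78x4 with:
  3x1 + 31x2 + 173x3 ≥ 146   (silicon)
  2.3x1 + 80.9x2 + 15.6x3 + 0.1x4 ≥ 117   (carbon)
  x1, x2, x3, x4 ≥ 0.
The minimum-cost mix takes nothing from steel scrap, nickel briquettes — only ferrochrome, silicomanganese. There the silicon and carbon constraints are tight.
That vertex is x2 = 1.329, x3 = 0.6057.
Cost = 3.87·1.329 + 2.39·0.6057 = 6.5909.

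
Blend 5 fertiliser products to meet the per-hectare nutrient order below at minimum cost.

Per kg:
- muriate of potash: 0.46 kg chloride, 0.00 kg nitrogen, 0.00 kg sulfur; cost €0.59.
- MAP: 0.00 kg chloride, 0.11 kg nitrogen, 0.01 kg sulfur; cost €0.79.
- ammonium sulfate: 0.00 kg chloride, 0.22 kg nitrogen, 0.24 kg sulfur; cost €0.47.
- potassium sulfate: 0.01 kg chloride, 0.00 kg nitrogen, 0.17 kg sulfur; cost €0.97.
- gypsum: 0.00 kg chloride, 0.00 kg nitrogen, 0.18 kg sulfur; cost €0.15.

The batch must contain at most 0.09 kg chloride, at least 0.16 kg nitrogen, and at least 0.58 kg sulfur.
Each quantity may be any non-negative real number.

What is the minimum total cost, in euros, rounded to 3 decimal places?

Let x1 = kg of muriate of potash, x2 = kg of MAP, x3 = kg of ammonium sulfate, x4 = kg of potassium sulfate, x5 = kg of gypsum.
Minimize 0.59x1 + 0.79x2 + 0.47x3 + 0.97x4 + 0.15x5 subject to:
  0.46x1 + 0.01x4 ≤ 0.09   (chloride)
  0.11x2 + 0.22x3 ≥ 0.16   (nitrogen)
  0.01x2 + 0.24x3 + 0.17x4 + 0.18x5 ≥ 0.58   (sulfur)
  x1, x2, x3, x4, x5 ≥ 0.
The optimal basis is {ammonium sulfate, gypsum}; muriate of potash, MAP, potassium sulfate drop out. The nitrogen and sulfur requirements are met with equality.
Optimal quantities: ammonium sulfate = 0.7273 kg, gypsum = 2.253 kg.
Total cost: 0.47·0.7273 + 0.15·2.253 = 0.67978.

€0.680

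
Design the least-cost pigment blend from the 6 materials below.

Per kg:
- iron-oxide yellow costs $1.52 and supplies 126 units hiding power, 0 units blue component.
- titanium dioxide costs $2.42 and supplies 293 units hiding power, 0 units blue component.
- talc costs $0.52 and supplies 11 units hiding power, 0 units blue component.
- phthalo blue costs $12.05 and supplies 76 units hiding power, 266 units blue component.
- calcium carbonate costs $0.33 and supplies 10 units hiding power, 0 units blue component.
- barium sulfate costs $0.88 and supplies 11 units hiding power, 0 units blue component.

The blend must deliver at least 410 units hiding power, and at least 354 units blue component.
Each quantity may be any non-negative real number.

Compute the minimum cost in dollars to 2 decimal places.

Set it up as a linear program. Let x1 = kg of iron-oxide yellow, x2 = kg of titanium dioxide, x3 = kg of talc, x4 = kg of phthalo blue, x5 = kg of calcium carbonate, x6 = kg of barium sulfate.
Minimise 1.52x1 + 2.42x2 + 0.52x3 + 12.05x4 + 0.33x5 + 0.88x6 subject to:
  126x1 + 293x2 + 11x3 + 76x4 + 10x5 + 11x6 ≥ 410   (hiding power)
  266x4 ≥ 354   (blue component)
  x1, x2, x3, x4, x5, x6 ≥ 0.
The optimal basis is {titanium dioxide, phthalo blue}; iron-oxide yellow, talc, calcium carbonate, barium sulfate drop out. The hiding power and blue component requirements are met with equality.
Optimal quantities: titanium dioxide = 1.054 kg, phthalo blue = 1.331 kg.
Objective = 2.42·1.054 + 12.05·1.331 = 18.5892.

$18.59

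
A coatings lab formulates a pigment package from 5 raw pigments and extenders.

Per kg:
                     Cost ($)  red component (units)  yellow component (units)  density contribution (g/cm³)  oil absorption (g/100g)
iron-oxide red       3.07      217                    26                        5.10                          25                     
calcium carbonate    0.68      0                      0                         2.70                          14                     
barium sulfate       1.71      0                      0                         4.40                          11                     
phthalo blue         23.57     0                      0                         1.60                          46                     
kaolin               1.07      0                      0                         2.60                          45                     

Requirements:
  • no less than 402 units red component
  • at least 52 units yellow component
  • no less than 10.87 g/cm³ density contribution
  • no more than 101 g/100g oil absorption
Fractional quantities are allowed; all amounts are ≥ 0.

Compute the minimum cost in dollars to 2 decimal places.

$6.31

Treat it as an LP. Let x1 = kg of iron-oxide red, x2 = kg of calcium carbonate, x3 = kg of barium sulfate, x4 = kg of phthalo blue, x5 = kg of kaolin.
Minimise 3.07x1 + 0.68x2 + 1.71x3 + 23.57x4 + 1.07x5 with:
  217x1 ≥ 402   (red component)
  26x1 ≥ 52   (yellow component)
  5.1x1 + 2.7x2 + 4.4x3 + 1.6x4 + 2.6x5 ≥ 10.87   (density contribution)
  25x1 + 14x2 + 11x3 + 46x4 + 45x5 ≤ 101   (oil absorption)
  x1, x2, x3, x4, x5 ≥ 0.
The optimal basis is {iron-oxide red, calcium carbonate}; barium sulfate, phthalo blue, kaolin drop out. The yellow component and density contribution requirements are met with equality.
Optimal quantities: iron-oxide red = 2 kg, calcium carbonate = 0.2481 kg.
Hence cost = 3.07·2 + 0.68·0.2481 = $6.3087.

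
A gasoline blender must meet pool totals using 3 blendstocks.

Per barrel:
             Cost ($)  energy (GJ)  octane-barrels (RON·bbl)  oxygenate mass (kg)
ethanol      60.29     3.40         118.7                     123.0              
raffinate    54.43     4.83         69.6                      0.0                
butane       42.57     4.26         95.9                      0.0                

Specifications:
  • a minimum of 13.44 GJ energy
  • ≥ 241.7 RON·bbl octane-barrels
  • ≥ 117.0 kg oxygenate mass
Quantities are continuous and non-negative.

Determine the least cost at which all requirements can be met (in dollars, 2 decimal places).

$159.34

Treat it as an LP. Let x1 = barrels of ethanol, x2 = barrels of raffinate, x3 = barrels of butane.
min 60.29x1 + 54.43x2 + 42.57x3 s.t.:
  3.4x1 + 4.83x2 + 4.26x3 ≥ 13.44   (energy)
  118.7x1 + 69.6x2 + 95.9x3 ≥ 241.7   (octane-barrels)
  123x1 ≥ 117   (oxygenate mass)
  x1, x2, x3 ≥ 0.
The minimum-cost mix takes nothing from raffinate — only ethanol, butane. The energy and oxygenate mass requirements are met with equality.
Optimal quantities: ethanol = 0.95122 barrels, butane = 2.39574 barrels.
Cost = 60.29·0.95122 + 42.57·2.39574 = 159.3357.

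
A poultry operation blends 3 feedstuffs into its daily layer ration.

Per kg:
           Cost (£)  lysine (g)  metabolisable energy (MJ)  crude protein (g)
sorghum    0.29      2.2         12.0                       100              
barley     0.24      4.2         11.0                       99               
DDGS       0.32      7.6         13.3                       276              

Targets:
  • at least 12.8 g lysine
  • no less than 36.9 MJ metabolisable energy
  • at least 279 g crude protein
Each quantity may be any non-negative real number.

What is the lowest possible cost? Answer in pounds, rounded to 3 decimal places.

This is a linear program. Let x1 = kg of sorghum, x2 = kg of barley, x3 = kg of DDGS.
Minimise 0.29x1 + 0.24x2 + 0.32x3 s.t.:
  2.2x1 + 4.2x2 + 7.6x3 ≥ 12.8   (lysine)
  12x1 + 11x2 + 13.3x3 ≥ 36.9   (metabolisable energy)
  100x1 + 99x2 + 276x3 ≥ 279   (crude protein)
  x1, x2, x3 ≥ 0.
The cheapest feasible vertex uses only barley; sorghum, DDGS are not used. The metabolisable energy requirement is met with equality.
So barley = 3.355 kg.
Cost = 0.24·3.355 = 0.80520.

£0.805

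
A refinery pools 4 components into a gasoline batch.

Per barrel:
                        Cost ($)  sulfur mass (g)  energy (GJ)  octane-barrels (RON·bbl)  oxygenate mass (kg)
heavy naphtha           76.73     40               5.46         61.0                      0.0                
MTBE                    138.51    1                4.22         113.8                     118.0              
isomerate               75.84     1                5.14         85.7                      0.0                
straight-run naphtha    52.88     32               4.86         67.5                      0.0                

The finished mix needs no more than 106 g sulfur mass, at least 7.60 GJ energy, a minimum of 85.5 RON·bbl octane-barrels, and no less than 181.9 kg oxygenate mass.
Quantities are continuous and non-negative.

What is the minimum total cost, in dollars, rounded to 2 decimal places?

Treat it as an LP. Let x1 = barrels of heavy naphtha, x2 = barrels of MTBE, x3 = barrels of isomerate, x4 = barrels of straight-run naphtha.
Minimize 76.73x1 + 138.51x2 + 75.84x3 + 52.88x4 s.t.:
  40x1 + 1x2 + 1x3 + 32x4 ≤ 106   (sulfur mass)
  5.46x1 + 4.22x2 + 5.14x3 + 4.86x4 ≥ 7.6   (energy)
  61x1 + 113.8x2 + 85.7x3 + 67.5x4 ≥ 85.5   (octane-barrels)
  118x2 ≥ 181.9   (oxygenate mass)
  x1, x2, x3, x4 ≥ 0.
The cheapest feasible vertex uses only MTBE, straight-run naphtha; heavy naphtha, isomerate are not used. The energy and oxygenate mass requirements are met with equality.
Solving gives x2 = 1.54153, x4 = 0.22526.
Hence cost = 138.51·1.54153 + 52.88·0.22526 = $225.4291.

$225.43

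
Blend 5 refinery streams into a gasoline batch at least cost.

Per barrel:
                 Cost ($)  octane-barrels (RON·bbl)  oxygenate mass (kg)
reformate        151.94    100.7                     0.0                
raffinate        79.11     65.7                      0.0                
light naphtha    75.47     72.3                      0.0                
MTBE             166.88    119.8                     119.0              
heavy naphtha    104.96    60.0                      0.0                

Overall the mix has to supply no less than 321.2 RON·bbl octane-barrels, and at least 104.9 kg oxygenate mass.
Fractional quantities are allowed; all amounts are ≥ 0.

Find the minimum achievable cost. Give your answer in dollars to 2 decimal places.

$372.15

Set it up as a linear program. Let x1 = barrels of reformate, x2 = barrels of raffinate, x3 = barrels of light naphtha, x4 = barrels of MTBE, x5 = barrels of heavy naphtha.
Minimize 151.94x1 + 79.11x2 + 75.47x3 + 166.88x4 + 104.96x5 s.t.:
  100.7x1 + 65.7x2 + 72.3x3 + 119.8x4 + 60x5 ≥ 321.2   (octane-barrels)
  119x4 ≥ 104.9   (oxygenate mass)
  x1, x2, x3, x4, x5 ≥ 0.
The minimum-cost mix takes nothing from reformate, raffinate, heavy naphtha — only light naphtha, MTBE. The octane-barrels and oxygenate mass requirements are met with equality.
Solving gives x3 = 2.9819, x4 = 0.88151.
Total cost: 75.47·2.9819 + 166.88·0.88151 = 372.1504.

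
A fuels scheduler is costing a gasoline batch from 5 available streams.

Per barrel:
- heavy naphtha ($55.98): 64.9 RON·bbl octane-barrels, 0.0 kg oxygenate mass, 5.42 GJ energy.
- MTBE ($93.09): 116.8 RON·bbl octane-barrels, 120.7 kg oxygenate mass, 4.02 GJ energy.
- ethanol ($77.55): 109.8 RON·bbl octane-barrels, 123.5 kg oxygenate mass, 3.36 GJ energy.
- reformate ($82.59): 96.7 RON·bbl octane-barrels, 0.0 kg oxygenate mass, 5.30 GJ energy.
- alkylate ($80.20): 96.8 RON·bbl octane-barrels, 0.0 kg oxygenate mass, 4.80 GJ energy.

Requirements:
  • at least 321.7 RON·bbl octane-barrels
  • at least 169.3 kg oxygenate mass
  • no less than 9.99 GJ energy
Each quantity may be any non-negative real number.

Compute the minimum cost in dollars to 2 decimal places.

$227.64

Treat it as an LP. Let x1 = barrels of heavy naphtha, x2 = barrels of MTBE, x3 = barrels of ethanol, x4 = barrels of reformate, x5 = barrels of alkylate.
min 55.98x1 + 93.09x2 + 77.55x3 + 82.59x4 + 80.2x5 subject to:
  64.9x1 + 116.8x2 + 109.8x3 + 96.7x4 + 96.8x5 ≥ 321.7   (octane-barrels)
  120.7x2 + 123.5x3 ≥ 169.3   (oxygenate mass)
  5.42x1 + 4.02x2 + 3.36x3 + 5.3x4 + 4.8x5 ≥ 9.99   (energy)
  x1, x2, x3, x4, x5 ≥ 0.
The minimum-cost mix takes nothing from MTBE, reformate, alkylate — only heavy naphtha, ethanol. The octane-barrels and energy requirements are met with equality.
Optimal quantities: heavy naphtha = 0.042408 barrels, ethanol = 2.9048 barrels.
Objective = 55.98·0.042408 + 77.55·2.9048 = 227.6412.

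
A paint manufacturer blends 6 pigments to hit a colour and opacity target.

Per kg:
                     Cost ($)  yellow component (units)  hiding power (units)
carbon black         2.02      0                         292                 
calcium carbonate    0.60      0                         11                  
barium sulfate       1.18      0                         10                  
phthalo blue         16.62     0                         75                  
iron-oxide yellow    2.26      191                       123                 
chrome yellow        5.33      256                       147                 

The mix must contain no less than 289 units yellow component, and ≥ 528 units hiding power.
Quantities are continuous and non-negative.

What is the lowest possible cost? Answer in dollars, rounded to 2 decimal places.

$5.78

This is a linear program. Let x1 = kg of carbon black, x2 = kg of calcium carbonate, x3 = kg of barium sulfate, x4 = kg of phthalo blue, x5 = kg of iron-oxide yellow, x6 = kg of chrome yellow.
Minimize 2.02x1 + 0.6x2 + 1.18x3 + 16.62x4 + 2.26x5 + 5.33x6 subject to:
  191x5 + 256x6 ≥ 289   (yellow component)
  292x1 + 11x2 + 10x3 + 75x4 + 123x5 + 147x6 ≥ 528   (hiding power)
  x1, x2, x3, x4, x5, x6 ≥ 0.
The cheapest feasible vertex uses only carbon black, iron-oxide yellow; calcium carbonate, barium sulfate, phthalo blue, chrome yellow are not used. There the yellow component and hiding power constraints are tight.
Solving gives x1 = 1.171, x5 = 1.513.
Cost = 2.02·1.171 + 2.26·1.513 = 5.7848.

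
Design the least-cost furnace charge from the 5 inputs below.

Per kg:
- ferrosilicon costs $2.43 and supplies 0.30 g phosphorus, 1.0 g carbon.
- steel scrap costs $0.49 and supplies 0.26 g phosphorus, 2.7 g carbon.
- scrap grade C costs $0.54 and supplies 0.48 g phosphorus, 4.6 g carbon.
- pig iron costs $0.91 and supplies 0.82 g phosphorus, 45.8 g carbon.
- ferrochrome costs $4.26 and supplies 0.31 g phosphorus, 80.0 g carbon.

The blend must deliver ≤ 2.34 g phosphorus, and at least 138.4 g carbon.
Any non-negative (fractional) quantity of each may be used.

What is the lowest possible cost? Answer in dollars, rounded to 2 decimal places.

$3.08

Set it up as a linear program. Let x1 = kg of ferrosilicon, x2 = kg of steel scrap, x3 = kg of scrap grade C, x4 = kg of pig iron, x5 = kg of ferrochrome.
min 2.43x1 + 0.49x2 + 0.54x3 + 0.91x4 + 4.26x5 s.t.:
  0.3x1 + 0.26x2 + 0.48x3 + 0.82x4 + 0.31x5 ≤ 2.34   (phosphorus)
  1x1 + 2.7x2 + 4.6x3 + 45.8x4 + 80x5 ≥ 138.4   (carbon)
  x1, x2, x3, x4, x5 ≥ 0.
The minimum-cost mix takes nothing from ferrosilicon, steel scrap, scrap grade C — only pig iron, ferrochrome. There the phosphorus and carbon constraints are tight.
Solving gives x4 = 2.807, x5 = 0.1229.
Total cost: 0.91·2.807 + 4.26·0.1229 = 3.0779.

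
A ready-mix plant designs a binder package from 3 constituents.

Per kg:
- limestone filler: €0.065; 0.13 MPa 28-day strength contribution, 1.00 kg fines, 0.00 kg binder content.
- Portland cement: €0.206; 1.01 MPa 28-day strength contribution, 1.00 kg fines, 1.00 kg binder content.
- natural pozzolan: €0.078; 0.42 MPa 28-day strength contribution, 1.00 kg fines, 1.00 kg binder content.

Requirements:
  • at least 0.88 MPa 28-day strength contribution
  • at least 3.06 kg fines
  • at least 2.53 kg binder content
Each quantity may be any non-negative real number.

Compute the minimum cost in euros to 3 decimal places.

Let x1 = kg of limestone filler, x2 = kg of Portland cement, x3 = kg of natural pozzolan.
min 0.065x1 + 0.206x2 + 0.078x3 s.t.:
  0.13x1 + 1.01x2 + 0.42x3 ≥ 0.88   (28-day strength contribution)
  1x1 + 1x2 + 1x3 ≥ 3.06   (fines)
  1x2 + 1x3 ≥ 2.53   (binder content)
  x1, x2, x3 ≥ 0.
The minimum-cost mix takes nothing from Portland cement — only limestone filler, natural pozzolan. The fines and binder content requirements are met with equality.
Solving gives x1 = 0.53, x3 = 2.53.
Hence cost = 0.065·0.53 + 0.078·2.53 = €0.23179.

€0.232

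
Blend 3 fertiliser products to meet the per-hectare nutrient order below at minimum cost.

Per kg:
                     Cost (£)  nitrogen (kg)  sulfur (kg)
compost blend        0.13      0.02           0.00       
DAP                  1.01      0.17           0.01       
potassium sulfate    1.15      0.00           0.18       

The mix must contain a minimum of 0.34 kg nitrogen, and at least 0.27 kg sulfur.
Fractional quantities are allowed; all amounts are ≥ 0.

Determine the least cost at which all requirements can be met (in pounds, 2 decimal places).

£3.62

Set it up as a linear program. Let x1 = kg of compost blend, x2 = kg of DAP, x3 = kg of potassium sulfate.
Minimize 0.13x1 + 1.01x2 + 1.15x3 subject to:
  0.02x1 + 0.17x2 ≥ 0.34   (nitrogen)
  0.01x2 + 0.18x3 ≥ 0.27   (sulfur)
  x1, x2, x3 ≥ 0.
At the optimum only DAP, potassium sulfate are positive (compost blend = 0). There the nitrogen and sulfur constraints are tight.
So DAP = 2 kg, potassium sulfate = 1.389 kg.
Cost = 1.01·2 + 1.15·1.389 = 3.6174.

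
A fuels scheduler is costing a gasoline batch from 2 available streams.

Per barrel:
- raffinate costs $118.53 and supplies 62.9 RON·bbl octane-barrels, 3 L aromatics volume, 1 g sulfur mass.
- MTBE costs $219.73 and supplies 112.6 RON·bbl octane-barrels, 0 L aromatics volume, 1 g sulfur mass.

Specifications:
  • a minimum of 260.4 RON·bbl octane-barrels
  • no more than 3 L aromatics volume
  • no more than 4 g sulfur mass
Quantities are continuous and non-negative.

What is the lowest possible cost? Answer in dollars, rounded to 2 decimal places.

$503.94

Let x1 = barrels of raffinate, x2 = barrels of MTBE.
Minimise 118.53x1 + 219.73x2 subject to:
  62.9x1 + 112.6x2 ≥ 260.4   (octane-barrels)
  3x1 ≤ 3   (aromatics volume)
  1x1 + 1x2 ≤ 4   (sulfur mass)
  x1, x2 ≥ 0.
Both inputs are positive at the optimum. The octane-barrels and aromatics volume requirements are met with equality.
So raffinate = 1 barrel, MTBE = 1.754 barrels.
Hence cost = 118.53·1 + 219.73·1.754 = $503.9364.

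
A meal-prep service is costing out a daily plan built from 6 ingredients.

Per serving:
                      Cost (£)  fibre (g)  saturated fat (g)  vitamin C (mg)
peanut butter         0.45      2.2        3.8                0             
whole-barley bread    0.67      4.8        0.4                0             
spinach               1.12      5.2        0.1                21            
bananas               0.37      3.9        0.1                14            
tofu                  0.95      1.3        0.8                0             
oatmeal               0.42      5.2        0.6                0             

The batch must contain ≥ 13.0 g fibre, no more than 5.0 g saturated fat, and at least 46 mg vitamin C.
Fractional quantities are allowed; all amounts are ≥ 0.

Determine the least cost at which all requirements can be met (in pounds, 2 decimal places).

£1.23

Set it up as a linear program. Let x1 = servings of peanut butter, x2 = servings of whole-barley bread, x3 = servings of spinach, x4 = servings of bananas, x5 = servings of tofu, x6 = servings of oatmeal.
Minimize 0.45x1 + 0.67x2 + 1.12x3 + 0.37x4 + 0.95x5 + 0.42x6 s.t.:
  2.2x1 + 4.8x2 + 5.2x3 + 3.9x4 + 1.3x5 + 5.2x6 ≥ 13   (fibre)
  3.8x1 + 0.4x2 + 0.1x3 + 0.1x4 + 0.8x5 + 0.6x6 ≤ 5   (saturated fat)
  21x3 + 14x4 ≥ 46   (vitamin C)
  x1, x2, x3, x4, x5, x6 ≥ 0.
The minimum-cost mix takes nothing from peanut butter, whole-barley bread, spinach, tofu — only bananas, oatmeal. Binding constraints: fibre and vitamin C.
Solving gives x4 = 3.286, x6 = 0.03571.
Cost = 0.37·3.286 + 0.42·0.03571 = 1.2308.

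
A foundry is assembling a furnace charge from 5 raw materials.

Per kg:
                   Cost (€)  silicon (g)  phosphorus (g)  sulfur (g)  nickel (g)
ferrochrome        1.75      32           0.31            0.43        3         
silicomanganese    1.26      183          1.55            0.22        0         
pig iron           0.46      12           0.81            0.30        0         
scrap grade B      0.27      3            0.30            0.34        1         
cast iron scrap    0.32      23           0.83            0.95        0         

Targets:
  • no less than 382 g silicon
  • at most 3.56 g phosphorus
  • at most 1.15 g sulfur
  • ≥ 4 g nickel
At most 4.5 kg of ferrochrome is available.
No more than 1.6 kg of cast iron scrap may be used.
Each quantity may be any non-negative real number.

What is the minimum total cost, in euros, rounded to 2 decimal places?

€4.46

Set it up as a linear program. Let x1 = kg of ferrochrome, x2 = kg of silicomanganese, x3 = kg of pig iron, x4 = kg of scrap grade B, x5 = kg of cast iron scrap.
Minimise 1.75x1 + 1.26x2 + 0.46x3 + 0.27x4 + 0.32x5 subject to:
  32x1 + 183x2 + 12x3 + 3x4 + 23x5 ≥ 382   (silicon)
  0.31x1 + 1.55x2 + 0.81x3 + 0.3x4 + 0.83x5 ≤ 3.56   (phosphorus)
  0.43x1 + 0.22x2 + 0.3x3 + 0.34x4 + 0.95x5 ≤ 1.15   (sulfur)
  3x1 + 1x4 ≥ 4   (nickel)
  x1 ≤ 4.5
  x5 ≤ 1.6
  x1, x2, x3, x4, x5 ≥ 0.
The minimum-cost mix takes nothing from pig iron, cast iron scrap — only ferrochrome, silicomanganese, scrap grade B. The silicon, sulfur, nickel requirements are met with equality.
That vertex is x1 = 1.06, x2 = 1.889, x4 = 0.8195.
Cost = 1.75·1.06 + 1.26·1.889 + 0.27·0.8195 = 4.4564.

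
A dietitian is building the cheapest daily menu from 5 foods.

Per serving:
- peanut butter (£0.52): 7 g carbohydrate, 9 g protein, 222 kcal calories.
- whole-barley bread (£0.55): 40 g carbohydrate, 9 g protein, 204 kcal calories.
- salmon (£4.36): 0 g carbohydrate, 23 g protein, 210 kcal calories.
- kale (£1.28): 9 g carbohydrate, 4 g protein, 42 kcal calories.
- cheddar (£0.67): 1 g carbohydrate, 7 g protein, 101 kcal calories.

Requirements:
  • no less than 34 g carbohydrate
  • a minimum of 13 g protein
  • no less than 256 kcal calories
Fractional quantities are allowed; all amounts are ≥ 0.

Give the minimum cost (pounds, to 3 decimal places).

£0.773

Treat it as an LP. Let x1 = servings of peanut butter, x2 = servings of whole-barley bread, x3 = servings of salmon, x4 = servings of kale, x5 = servings of cheddar.
Minimize 0.52x1 + 0.55x2 + 4.36x3 + 1.28x4 + 0.67x5 with:
  7x1 + 40x2 + 9x4 + 1x5 ≥ 34   (carbohydrate)
  9x1 + 9x2 + 23x3 + 4x4 + 7x5 ≥ 13   (protein)
  222x1 + 204x2 + 210x3 + 42x4 + 101x5 ≥ 256   (calories)
  x1, x2, x3, x4, x5 ≥ 0.
The optimal basis is {peanut butter, whole-barley bread}; salmon, kale, cheddar drop out. There the carbohydrate and protein constraints are tight.
Solving gives x1 = 0.7205, x2 = 0.7239.
Total cost: 0.52·0.7205 + 0.55·0.7239 = 0.77281.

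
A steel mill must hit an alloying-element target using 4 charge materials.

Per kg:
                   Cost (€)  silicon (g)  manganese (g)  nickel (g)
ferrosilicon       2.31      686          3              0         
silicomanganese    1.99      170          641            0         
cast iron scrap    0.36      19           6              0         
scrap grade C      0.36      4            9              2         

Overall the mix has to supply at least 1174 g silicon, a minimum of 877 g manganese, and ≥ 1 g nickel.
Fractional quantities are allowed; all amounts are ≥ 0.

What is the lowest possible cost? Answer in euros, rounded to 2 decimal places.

€6.05

Set it up as a linear program. Let x1 = kg of ferrosilicon, x2 = kg of silicomanganese, x3 = kg of cast iron scrap, x4 = kg of scrap grade C.
min 2.31x1 + 1.99x2 + 0.36x3 + 0.36x4 s.t.:
  686x1 + 170x2 + 19x3 + 4x4 ≥ 1174   (silicon)
  3x1 + 641x2 + 6x3 + 9x4 ≥ 877   (manganese)
  2x4 ≥ 1   (nickel)
  x1, x2, x3, x4 ≥ 0.
The optimal basis is {ferrosilicon, silicomanganese, scrap grade C}; cast iron scrap drops out. The silicon, manganese, nickel requirements are met with equality.
That vertex is x1 = 1.373, x2 = 1.355, x4 = 0.5.
Cost = 2.31·1.373 + 1.99·1.355 + 0.36·0.5 = 6.0481.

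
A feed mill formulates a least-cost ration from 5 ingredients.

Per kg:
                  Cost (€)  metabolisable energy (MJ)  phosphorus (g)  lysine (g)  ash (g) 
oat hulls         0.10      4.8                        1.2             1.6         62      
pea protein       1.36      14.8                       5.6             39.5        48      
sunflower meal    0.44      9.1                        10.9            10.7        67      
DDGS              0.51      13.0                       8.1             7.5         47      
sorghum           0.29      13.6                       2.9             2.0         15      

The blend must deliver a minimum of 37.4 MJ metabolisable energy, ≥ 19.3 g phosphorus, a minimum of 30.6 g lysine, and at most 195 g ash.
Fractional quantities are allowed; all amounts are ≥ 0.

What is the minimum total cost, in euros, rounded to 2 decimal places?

€1.44

This is a linear program. Let x1 = kg of oat hulls, x2 = kg of pea protein, x3 = kg of sunflower meal, x4 = kg of DDGS, x5 = kg of sorghum.
Minimize 0.1x1 + 1.36x2 + 0.44x3 + 0.51x4 + 0.29x5 with:
  4.8x1 + 14.8x2 + 9.1x3 + 13x4 + 13.6x5 ≥ 37.4   (metabolisable energy)
  1.2x1 + 5.6x2 + 10.9x3 + 8.1x4 + 2.9x5 ≥ 19.3   (phosphorus)
  1.6x1 + 39.5x2 + 10.7x3 + 7.5x4 + 2x5 ≥ 30.6   (lysine)
  62x1 + 48x2 + 67x3 + 47x4 + 15x5 ≤ 195   (ash)
  x1, x2, x3, x4, x5 ≥ 0.
The minimum-cost mix takes nothing from DDGS — only oat hulls, pea protein, sunflower meal, sorghum. There the metabolisable energy, phosphorus, lysine, ash constraints are tight.
Optimal quantities: oat hulls = 1.368 kg, pea protein = 0.3536 kg, sunflower meal = 1.141 kg, sorghum = 1.119 kg.
Objective = 0.1·1.368 + 1.36·0.3536 + 0.44·1.141 + 0.29·1.119 = 1.4442.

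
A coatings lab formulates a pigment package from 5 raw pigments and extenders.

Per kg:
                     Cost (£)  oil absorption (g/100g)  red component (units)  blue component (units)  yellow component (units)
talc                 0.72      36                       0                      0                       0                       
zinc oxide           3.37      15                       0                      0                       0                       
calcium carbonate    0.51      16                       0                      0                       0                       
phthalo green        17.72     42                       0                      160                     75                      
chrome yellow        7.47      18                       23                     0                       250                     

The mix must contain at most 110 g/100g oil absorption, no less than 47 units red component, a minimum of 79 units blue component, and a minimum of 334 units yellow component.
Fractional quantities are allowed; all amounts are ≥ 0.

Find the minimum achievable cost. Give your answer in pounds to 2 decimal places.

£24.01

This is a linear program. Let x1 = kg of talc, x2 = kg of zinc oxide, x3 = kg of calcium carbonate, x4 = kg of phthalo green, x5 = kg of chrome yellow.
min 0.72x1 + 3.37x2 + 0.51x3 + 17.72x4 + 7.47x5 s.t.:
  36x1 + 15x2 + 16x3 + 42x4 + 18x5 ≤ 110   (oil absorption)
  23x5 ≥ 47   (red component)
  160x4 ≥ 79   (blue component)
  75x4 + 250x5 ≥ 334   (yellow component)
  x1, x2, x3, x4, x5 ≥ 0.
The cheapest feasible vertex uses only phthalo green, chrome yellow; talc, zinc oxide, calcium carbonate are not used. Binding constraints: red component and blue component.
Optimal quantities: phthalo green = 0.4938 kg, chrome yellow = 2.043 kg.
Cost = 17.72·0.4938 + 7.47·2.043 = 24.0113.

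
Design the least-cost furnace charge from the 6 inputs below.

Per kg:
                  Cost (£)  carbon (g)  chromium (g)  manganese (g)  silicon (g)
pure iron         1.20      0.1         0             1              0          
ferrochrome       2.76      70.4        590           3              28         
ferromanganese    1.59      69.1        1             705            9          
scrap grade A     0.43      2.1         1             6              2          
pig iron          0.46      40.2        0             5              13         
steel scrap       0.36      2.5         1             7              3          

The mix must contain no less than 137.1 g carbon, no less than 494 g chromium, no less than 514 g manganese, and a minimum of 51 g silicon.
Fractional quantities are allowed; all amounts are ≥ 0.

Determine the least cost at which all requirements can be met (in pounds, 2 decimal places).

Let x1 = kg of pure iron, x2 = kg of ferrochrome, x3 = kg of ferromanganese, x4 = kg of scrap grade A, x5 = kg of pig iron, x6 = kg of steel scrap.
Minimise 1.2x1 + 2.76x2 + 1.59x3 + 0.43x4 + 0.46x5 + 0.36x6 subject to:
  0.1x1 + 70.4x2 + 69.1x3 + 2.1x4 + 40.2x5 + 2.5x6 ≥ 137.1   (carbon)
  590x2 + 1x3 + 1x4 + 1x6 ≥ 494   (chromium)
  1x1 + 3x2 + 705x3 + 6x4 + 5x5 + 7x6 ≥ 514   (manganese)
  28x2 + 9x3 + 2x4 + 13x5 + 3x6 ≥ 51   (silicon)
  x1, x2, x3, x4, x5, x6 ≥ 0.
The minimum-cost mix takes nothing from pure iron, scrap grade A, steel scrap — only ferrochrome, ferromanganese, pig iron. There the chromium, manganese, silicon constraints are tight.
Solving gives x2 = 0.8361, x3 = 0.714, x5 = 1.628.
Cost = 2.76·0.8361 + 1.59·0.714 + 0.46·1.628 = 4.1918.

£4.19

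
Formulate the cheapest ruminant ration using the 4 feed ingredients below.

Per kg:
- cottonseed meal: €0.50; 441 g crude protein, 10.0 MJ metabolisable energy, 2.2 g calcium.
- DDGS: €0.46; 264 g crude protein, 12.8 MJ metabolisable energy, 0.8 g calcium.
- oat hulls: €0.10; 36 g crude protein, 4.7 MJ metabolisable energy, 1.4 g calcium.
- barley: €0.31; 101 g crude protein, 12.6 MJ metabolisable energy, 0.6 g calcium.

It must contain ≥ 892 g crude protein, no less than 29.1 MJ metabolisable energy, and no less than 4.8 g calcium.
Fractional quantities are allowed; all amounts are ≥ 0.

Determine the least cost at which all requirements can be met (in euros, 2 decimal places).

Treat it as an LP. Let x1 = kg of cottonseed meal, x2 = kg of DDGS, x3 = kg of oat hulls, x4 = kg of barley.
Minimise 0.5x1 + 0.46x2 + 0.1x3 + 0.31x4 s.t.:
  441x1 + 264x2 + 36x3 + 101x4 ≥ 892   (crude protein)
  10x1 + 12.8x2 + 4.7x3 + 12.6x4 ≥ 29.1   (metabolisable energy)
  2.2x1 + 0.8x2 + 1.4x3 + 0.6x4 ≥ 4.8   (calcium)
  x1, x2, x3, x4 ≥ 0.
The minimum-cost mix takes nothing from DDGS, barley — only cottonseed meal, oat hulls. Binding constraints: crude protein and metabolisable energy.
Optimal quantities: cottonseed meal = 1.836 kg, oat hulls = 2.285 kg.
Cost = 0.5·1.836 + 0.1·2.285 = 1.1465.

€1.15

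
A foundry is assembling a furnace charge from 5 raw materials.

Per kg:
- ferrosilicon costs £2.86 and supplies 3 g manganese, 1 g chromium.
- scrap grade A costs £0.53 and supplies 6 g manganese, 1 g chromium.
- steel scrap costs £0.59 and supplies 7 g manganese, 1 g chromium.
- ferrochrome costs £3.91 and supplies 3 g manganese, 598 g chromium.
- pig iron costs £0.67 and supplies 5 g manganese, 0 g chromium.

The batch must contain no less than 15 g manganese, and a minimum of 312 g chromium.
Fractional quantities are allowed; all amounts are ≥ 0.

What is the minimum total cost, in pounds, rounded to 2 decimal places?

Let x1 = kg of ferrosilicon, x2 = kg of scrap grade A, x3 = kg of steel scrap, x4 = kg of ferrochrome, x5 = kg of pig iron.
Minimize 2.86x1 + 0.53x2 + 0.59x3 + 3.91x4 + 0.67x5 s.t.:
  3x1 + 6x2 + 7x3 + 3x4 + 5x5 ≥ 15   (manganese)
  1x1 + 1x2 + 1x3 + 598x4 ≥ 312   (chromium)
  x1, x2, x3, x4, x5 ≥ 0.
The optimal basis is {steel scrap, ferrochrome}; ferrosilicon, scrap grade A, pig iron drop out. There the manganese and chromium constraints are tight.
So steel scrap = 1.921 kg, ferrochrome = 0.5185 kg.
Total cost: 0.59·1.921 + 3.91·0.5185 = 3.1607.

£3.16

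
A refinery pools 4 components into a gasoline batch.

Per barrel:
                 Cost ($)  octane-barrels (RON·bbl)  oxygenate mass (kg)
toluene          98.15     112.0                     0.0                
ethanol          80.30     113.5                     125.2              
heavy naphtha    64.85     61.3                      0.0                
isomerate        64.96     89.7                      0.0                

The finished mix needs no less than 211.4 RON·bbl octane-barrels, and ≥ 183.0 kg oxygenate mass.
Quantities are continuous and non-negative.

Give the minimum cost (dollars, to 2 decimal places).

$149.56

Let x1 = barrels of toluene, x2 = barrels of ethanol, x3 = barrels of heavy naphtha, x4 = barrels of isomerate.
Minimise 98.15x1 + 80.3x2 + 64.85x3 + 64.96x4 subject to:
  112x1 + 113.5x2 + 61.3x3 + 89.7x4 ≥ 211.4   (octane-barrels)
  125.2x2 ≥ 183   (oxygenate mass)
  x1, x2, x3, x4 ≥ 0.
The minimum-cost mix takes nothing from toluene, heavy naphtha, isomerate — only ethanol. Binding constraint: octane-barrels.
Solving gives x2 = 1.86256.
Hence cost = 80.3·1.86256 = $149.5636.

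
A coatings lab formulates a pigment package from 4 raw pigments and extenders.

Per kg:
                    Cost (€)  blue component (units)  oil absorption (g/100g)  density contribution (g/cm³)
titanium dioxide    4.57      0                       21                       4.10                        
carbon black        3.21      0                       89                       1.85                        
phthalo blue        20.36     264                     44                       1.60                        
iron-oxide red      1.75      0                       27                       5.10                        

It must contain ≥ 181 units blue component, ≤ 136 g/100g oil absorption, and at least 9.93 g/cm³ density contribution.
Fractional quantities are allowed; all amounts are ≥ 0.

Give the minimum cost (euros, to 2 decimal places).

€16.99

Set it up as a linear program. Let x1 = kg of titanium dioxide, x2 = kg of carbon black, x3 = kg of phthalo blue, x4 = kg of iron-oxide red.
min 4.57x1 + 3.21x2 + 20.36x3 + 1.75x4 with:
  264x3 ≥ 181   (blue component)
  21x1 + 89x2 + 44x3 + 27x4 ≤ 136   (oil absorption)
  4.1x1 + 1.85x2 + 1.6x3 + 5.1x4 ≥ 9.93   (density contribution)
  x1, x2, x3, x4 ≥ 0.
The optimal basis is {phthalo blue, iron-oxide red}; titanium dioxide, carbon black drop out. The blue component and density contribution requirements are met with equality.
Solving gives x3 = 0.6856, x4 = 1.732.
Hence cost = 20.36·0.6856 + 1.75·1.732 = €16.9898.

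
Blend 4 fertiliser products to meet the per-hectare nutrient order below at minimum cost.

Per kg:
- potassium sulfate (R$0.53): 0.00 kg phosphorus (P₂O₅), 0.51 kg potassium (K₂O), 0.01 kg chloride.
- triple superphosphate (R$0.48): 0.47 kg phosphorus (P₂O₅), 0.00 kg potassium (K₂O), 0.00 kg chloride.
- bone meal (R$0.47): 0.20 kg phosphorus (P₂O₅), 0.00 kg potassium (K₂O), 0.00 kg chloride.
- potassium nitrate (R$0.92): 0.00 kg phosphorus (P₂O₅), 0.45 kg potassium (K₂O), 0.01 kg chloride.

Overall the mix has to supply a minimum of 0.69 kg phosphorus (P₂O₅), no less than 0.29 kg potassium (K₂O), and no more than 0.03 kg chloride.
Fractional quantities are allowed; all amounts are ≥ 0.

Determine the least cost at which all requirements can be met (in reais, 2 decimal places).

Set it up as a linear program. Let x1 = kg of potassium sulfate, x2 = kg of triple superphosphate, x3 = kg of bone meal, x4 = kg of potassium nitrate.
min 0.53x1 + 0.48x2 + 0.47x3 + 0.92x4 s.t.:
  0.47x2 + 0.2x3 ≥ 0.69   (phosphorus (P₂O₅))
  0.51x1 + 0.45x4 ≥ 0.29   (potassium (K₂O))
  0.01x1 + 0.01x4 ≤ 0.03   (chloride)
  x1, x2, x3, x4 ≥ 0.
The optimal basis is {potassium sulfate, triple superphosphate}; bone meal, potassium nitrate drop out. There the phosphorus (P₂O₅) and potassium (K₂O) constraints are tight.
Optimal quantities: potassium sulfate = 0.5686 kg, triple superphosphate = 1.468 kg.
Objective = 0.53·0.5686 + 0.48·1.468 = 1.0060.

R$1.01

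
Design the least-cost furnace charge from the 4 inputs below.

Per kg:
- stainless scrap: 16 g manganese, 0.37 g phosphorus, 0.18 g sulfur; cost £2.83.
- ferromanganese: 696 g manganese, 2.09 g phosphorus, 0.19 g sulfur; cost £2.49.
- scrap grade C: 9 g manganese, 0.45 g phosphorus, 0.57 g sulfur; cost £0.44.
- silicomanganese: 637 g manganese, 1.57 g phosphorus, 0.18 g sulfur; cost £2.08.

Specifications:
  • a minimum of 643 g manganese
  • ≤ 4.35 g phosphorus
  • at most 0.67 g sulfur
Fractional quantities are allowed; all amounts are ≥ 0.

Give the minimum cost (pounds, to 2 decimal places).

Treat it as an LP. Let x1 = kg of stainless scrap, x2 = kg of ferromanganese, x3 = kg of scrap grade C, x4 = kg of silicomanganese.
Minimise 2.83x1 + 2.49x2 + 0.44x3 + 2.08x4 with:
  16x1 + 696x2 + 9x3 + 637x4 ≥ 643   (manganese)
  0.37x1 + 2.09x2 + 0.45x3 + 1.57x4 ≤ 4.35   (phosphorus)
  0.18x1 + 0.19x2 + 0.57x3 + 0.18x4 ≤ 0.67   (sulfur)
  x1, x2, x3, x4 ≥ 0.
The cheapest feasible vertex uses only silicomanganese; stainless scrap, ferromanganese, scrap grade C are not used. Binding constraint: manganese.
Optimal quantities: silicomanganese = 1.009 kg.
Objective = 2.08·1.009 = 2.0987.

£2.10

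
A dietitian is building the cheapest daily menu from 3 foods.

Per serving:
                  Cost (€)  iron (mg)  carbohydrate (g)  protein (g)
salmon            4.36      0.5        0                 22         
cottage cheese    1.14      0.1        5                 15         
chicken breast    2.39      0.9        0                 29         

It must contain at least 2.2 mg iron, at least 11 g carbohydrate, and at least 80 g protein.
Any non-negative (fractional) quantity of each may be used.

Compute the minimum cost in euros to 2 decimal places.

Let x1 = servings of salmon, x2 = servings of cottage cheese, x3 = servings of chicken breast.
min 4.36x1 + 1.14x2 + 2.39x3 subject to:
  0.5x1 + 0.1x2 + 0.9x3 ≥ 2.2   (iron)
  5x2 ≥ 11   (carbohydrate)
  22x1 + 15x2 + 29x3 ≥ 80   (protein)
  x1, x2, x3 ≥ 0.
The optimal basis is {cottage cheese, chicken breast}; salmon drops out. The iron and carbohydrate requirements are met with equality.
So cottage cheese = 2.2 servings, chicken breast = 2.2 servings.
Objective = 1.14·2.2 + 2.39·2.2 = 7.7660.

€7.77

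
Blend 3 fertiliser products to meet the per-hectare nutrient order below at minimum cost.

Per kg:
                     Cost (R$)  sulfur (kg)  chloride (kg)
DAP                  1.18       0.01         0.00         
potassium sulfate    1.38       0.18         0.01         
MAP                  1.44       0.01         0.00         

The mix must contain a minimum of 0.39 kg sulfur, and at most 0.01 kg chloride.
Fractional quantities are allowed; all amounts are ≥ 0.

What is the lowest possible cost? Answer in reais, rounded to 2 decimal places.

R$26.16

Let x1 = kg of DAP, x2 = kg of potassium sulfate, x3 = kg of MAP.
Minimize 1.18x1 + 1.38x2 + 1.44x3 s.t.:
  0.01x1 + 0.18x2 + 0.01x3 ≥ 0.39   (sulfur)
  0.01x2 ≤ 0.01   (chloride)
  x1, x2, x3 ≥ 0.
At the optimum only DAP, potassium sulfate are positive (MAP = 0). Binding constraints: sulfur and chloride.
Solving gives x1 = 21, x2 = 1.
Hence cost = 1.18·21 + 1.38·1 = R$26.1600.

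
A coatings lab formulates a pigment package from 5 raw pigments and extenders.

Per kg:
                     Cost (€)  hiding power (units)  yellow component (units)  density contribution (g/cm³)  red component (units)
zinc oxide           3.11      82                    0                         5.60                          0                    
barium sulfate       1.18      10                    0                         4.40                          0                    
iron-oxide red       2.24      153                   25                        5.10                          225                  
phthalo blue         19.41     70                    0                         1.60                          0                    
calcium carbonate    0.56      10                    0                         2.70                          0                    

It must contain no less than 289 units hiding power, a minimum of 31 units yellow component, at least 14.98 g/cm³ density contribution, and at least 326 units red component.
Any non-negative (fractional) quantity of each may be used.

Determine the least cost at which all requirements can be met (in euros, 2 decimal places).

This is a linear program. Let x1 = kg of zinc oxide, x2 = kg of barium sulfate, x3 = kg of iron-oxide red, x4 = kg of phthalo blue, x5 = kg of calcium carbonate.
Minimise 3.11x1 + 1.18x2 + 2.24x3 + 19.41x4 + 0.56x5 with:
  82x1 + 10x2 + 153x3 + 70x4 + 10x5 ≥ 289   (hiding power)
  25x3 ≥ 31   (yellow component)
  5.6x1 + 4.4x2 + 5.1x3 + 1.6x4 + 2.7x5 ≥ 14.98   (density contribution)
  225x3 ≥ 326   (red component)
  x1, x2, x3, x4, x5 ≥ 0.
The minimum-cost mix takes nothing from zinc oxide, barium sulfate, phthalo blue — only iron-oxide red, calcium carbonate. Binding constraints: hiding power and density contribution.
Optimal quantities: iron-oxide red = 1.7412 kg, calcium carbonate = 2.2592 kg.
Hence cost = 2.24·1.7412 + 0.56·2.2592 = €5.1654.

€5.17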